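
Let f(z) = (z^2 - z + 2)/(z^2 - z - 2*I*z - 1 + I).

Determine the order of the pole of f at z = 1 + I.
1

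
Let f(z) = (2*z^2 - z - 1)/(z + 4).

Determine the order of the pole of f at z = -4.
Factor the denominator:
  z + 4 = (z + 4)

The numerator P(z) = 2*z^2 - z - 1 has P(-4) = 35 ≠ 0, so no factor of (z + 4) cancels.
Near z = -4 we can therefore write f(z) = g(z)/(z + 4) with g analytic at -4 and g(-4) ≠ 0 (g is just the numerator).

Hence z = -4 is a pole of order 1.

Final answer: 1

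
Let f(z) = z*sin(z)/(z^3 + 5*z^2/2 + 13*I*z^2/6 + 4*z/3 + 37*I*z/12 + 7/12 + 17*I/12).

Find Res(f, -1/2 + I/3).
Write f(z) = P(z)/Q(z) with P(z) = z*sin(z) and Q(z) = z^3 + 5*z^2/2 + 13*I*z^2/6 + 4*z/3 + 37*I*z/12 + 7/12 + 17*I/12.
The denominator factors as Q(z) = (z + 1 + I)*(z + 1 + 3*I/2)*(z + 1/2 - I/3), so z = -1/2 + I/3 is a simple zero of Q and P is analytic there; z = -1/2 + I/3 is therefore a simple pole and
  Res(f, z₀) = P(z₀)/Q'(z₀).

Q'(z) = 3*z^2 + 5*z + 13*I*z/3 + 4/3 + 37*I/12, so Q'(-1/2 + I/3) = -79/36 + 19*I/12.
P(-1/2 + I/3) = (1/2 - I/3)*sin(1/2 - I/3).

Res(f, -1/2 + I/3) = ((1/2 - I/3)*sin(1/2 - I/3))/(-79/36 + 19*I/12) = (-81/365 - 3*I/365)*sin(1/2 - I/3)

Final answer: (-81/365 - 3*I/365)*sin(1/2 - I/3)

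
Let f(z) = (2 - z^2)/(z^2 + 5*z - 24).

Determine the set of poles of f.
{-8, 3}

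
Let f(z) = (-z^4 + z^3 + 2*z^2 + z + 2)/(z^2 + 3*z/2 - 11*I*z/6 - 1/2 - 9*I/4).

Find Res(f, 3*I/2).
-3897/1040 + 1731*I/1040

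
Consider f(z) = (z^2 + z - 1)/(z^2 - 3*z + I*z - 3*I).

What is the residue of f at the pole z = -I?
Write f(z) = P(z)/Q(z) with P(z) = z^2 + z - 1 and Q(z) = z^2 - 3*z + I*z - 3*I.
The denominator factors as Q(z) = (z + I)*(z - 3), so z = -I is a simple zero of Q and P is analytic there; z = -I is therefore a simple pole and
  Res(f, z₀) = P(z₀)/Q'(z₀).

Q'(z) = 2*z - 3 + I, so Q'(-I) = -3 - I.
P(-I) = -2 - I.

Res(f, -I) = (-2 - I)/(-3 - I) = 7/10 + I/10

Final answer: 7/10 + I/10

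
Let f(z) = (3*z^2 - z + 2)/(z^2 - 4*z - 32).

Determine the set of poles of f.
The singularities of f are the zeros of the denominator. Factoring,
  z^2 - 4*z - 32 = (z - 8)*(z + 4)
so the candidates are z = 8, z = -4.

Check the numerator P(z) = 3*z^2 - z + 2 at each one:
  P(8) = 186 ≠ 0, so z = 8 is a (simple) pole.
  P(-4) = 54 ≠ 0, so z = -4 is a (simple) pole.

Poles of f: {-4, 8}

Final answer: {-4, 8}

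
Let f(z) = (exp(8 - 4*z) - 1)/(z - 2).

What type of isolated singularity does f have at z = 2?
removable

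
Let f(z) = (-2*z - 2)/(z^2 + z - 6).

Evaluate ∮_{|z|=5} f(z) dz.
By the residue theorem, ∮_C f(z) dz = 2πi · (sum of the residues of f at the poles inside |z| = 5).

The denominator factors as (z + 3)*(z - 2), so the singularities of f are simple poles at z = -3, z = 2.
  |-3|² = 9 < 25 = 5², so this pole is inside the contour.
  |2|² = 4 < 25 = 5², so this pole is inside the contour.

With P(z) = -2*z - 2 and Q(z) = z^2 + z - 6, each pole is simple, so Res(f, z₀) = P(z₀)/Q'(z₀) with Q'(z) = 2*z + 1.
  Res(f, -3) = P(-3)/Q'(-3) = (4)/(-5) = -4/5
  Res(f, 2) = P(2)/Q'(2) = (-6)/(5) = -6/5

Sum of residues inside C: -2
∮_C f(z) dz = 2πi · (-2) = -4*I*pi

Final answer: -4*I*pi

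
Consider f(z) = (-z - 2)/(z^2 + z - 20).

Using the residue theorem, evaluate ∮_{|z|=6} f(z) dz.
By the residue theorem, ∮_C f(z) dz = 2πi · (sum of the residues of f at the poles inside |z| = 6).

The denominator factors as (z + 5)*(z - 4), so the singularities of f are simple poles at z = -5, z = 4.
  |-5|² = 25 < 36 = 6², so this pole is inside the contour.
  |4|² = 16 < 36 = 6², so this pole is inside the contour.

With P(z) = -z - 2 and Q(z) = z^2 + z - 20, each pole is simple, so Res(f, z₀) = P(z₀)/Q'(z₀) with Q'(z) = 2*z + 1.
  Res(f, -5) = P(-5)/Q'(-5) = (3)/(-9) = -1/3
  Res(f, 4) = P(4)/Q'(4) = (-6)/(9) = -2/3

Sum of residues inside C: -1
∮_C f(z) dz = 2πi · (-1) = -2*I*pi

Final answer: -2*I*pi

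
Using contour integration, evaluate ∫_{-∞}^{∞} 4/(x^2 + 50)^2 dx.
sqrt(2)*pi/250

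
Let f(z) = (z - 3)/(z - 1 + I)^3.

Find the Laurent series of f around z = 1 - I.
Put w = z - (1 - I), i.e. z = w + 1 - I. The denominator is w^3, so it suffices to rewrite the numerator in powers of w.

P(z) = z - 3
P(w + 1 - I) = -2 - I + w

Dividing each term by w^3:
  f = (-2 - I)/w^3 + 1/w^2

Substituting back w = z - 1 + I:
  f(z) = (-2 - I)/(z - 1 + I)^3 + 1/(z - 1 + I)^2

The series is finite because the numerator is a polynomial; the negative powers form the principal part.

Final answer: (-2 - I)/(z - 1 + I)^3 + 1/(z - 1 + I)^2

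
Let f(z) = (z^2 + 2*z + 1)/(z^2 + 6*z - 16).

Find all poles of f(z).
The singularities of f are the zeros of the denominator. Factoring,
  z^2 + 6*z - 16 = (z - 2)*(z + 8)
so the candidates are z = 2, z = -8.

Check the numerator P(z) = z^2 + 2*z + 1 at each one:
  P(2) = 9 ≠ 0, so z = 2 is a (simple) pole.
  P(-8) = 49 ≠ 0, so z = -8 is a (simple) pole.

Poles of f: {-8, 2}

Final answer: {-8, 2}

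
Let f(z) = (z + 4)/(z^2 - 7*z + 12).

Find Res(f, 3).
Write f(z) = P(z)/Q(z) with P(z) = z + 4 and Q(z) = z^2 - 7*z + 12.
The denominator factors as Q(z) = (z - 3)*(z - 4), so z = 3 is a simple zero of Q and P is analytic there; z = 3 is therefore a simple pole and
  Res(f, z₀) = P(z₀)/Q'(z₀).

Q'(z) = 2*z - 7, so Q'(3) = -1.
P(3) = 7.

Res(f, 3) = (7)/(-1) = -7

Final answer: -7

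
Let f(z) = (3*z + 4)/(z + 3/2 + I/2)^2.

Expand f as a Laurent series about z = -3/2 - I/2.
(-1/2 - 3*I/2)/(z + 3/2 + I/2)^2 + 3/(z + 3/2 + I/2)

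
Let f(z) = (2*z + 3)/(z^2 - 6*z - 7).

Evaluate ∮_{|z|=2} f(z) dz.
-I*pi/4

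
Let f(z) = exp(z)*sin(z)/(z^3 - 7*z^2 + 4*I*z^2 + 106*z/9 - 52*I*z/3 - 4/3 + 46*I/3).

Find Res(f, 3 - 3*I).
(-63/680 + 27*I/340)*exp(3 - 3*I)*sin(3 - 3*I)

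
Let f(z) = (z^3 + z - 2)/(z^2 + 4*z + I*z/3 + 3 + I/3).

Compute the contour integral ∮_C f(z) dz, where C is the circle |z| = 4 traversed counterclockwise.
By the residue theorem, ∮_C f(z) dz = 2πi · (sum of the residues of f at the poles inside |z| = 4).

The denominator factors as (z + 1)*(z + 3 + I/3), so the singularities of f are simple poles at z = -1, z = -3 - I/3.
  |-1|² = 1 < 16 = 4², so this pole is inside the contour.
  |-3 - I/3|² = 82/9 < 16 = 4², so this pole is inside the contour.

With P(z) = z^3 + z - 2 and Q(z) = z^2 + 4*z + I*z/3 + 3 + I/3, each pole is simple, so Res(f, z₀) = P(z₀)/Q'(z₀) with Q'(z) = 2*z + 4 + I/3.
  Res(f, -1) = P(-1)/Q'(-1) = (-4)/(2 + I/3) = -72/37 + 12*I/37
  Res(f, -3 - I/3) = P(-3 - I/3)/Q'(-3 - I/3) = (-31 - 251*I/27)/(-2 - I/3) = 5273/333 + 223*I/111

Sum of residues inside C: 125/9 + 7*I/3
∮_C f(z) dz = 2πi · (125/9 + 7*I/3) = pi*(-14/3 + 250*I/9)

Final answer: pi*(-14/3 + 250*I/9)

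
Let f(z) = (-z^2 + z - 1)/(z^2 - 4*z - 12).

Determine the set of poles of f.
{-2, 6}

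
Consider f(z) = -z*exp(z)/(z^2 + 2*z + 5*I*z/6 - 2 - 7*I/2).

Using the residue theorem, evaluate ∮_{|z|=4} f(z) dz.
By the residue theorem, ∮_C f(z) dz = 2πi · (sum of the residues of f at the poles inside |z| = 4).

The denominator factors as (z + 3 + 3*I/2)*(z - 1 - 2*I/3), so the singularities of f are simple poles at z = -3 - 3*I/2, z = 1 + 2*I/3.
  |-3 - 3*I/2|² = 45/4 < 16 = 4², so this pole is inside the contour.
  |1 + 2*I/3|² = 13/9 < 16 = 4², so this pole is inside the contour.

With P(z) = -z*exp(z) and Q(z) = z^2 + 2*z + 5*I*z/6 - 2 - 7*I/2, each pole is simple, so Res(f, z₀) = P(z₀)/Q'(z₀) with Q'(z) = 2*z + 2 + 5*I/6.
  Res(f, -3 - 3*I/2) = P(-3 - 3*I/2)/Q'(-3 - 3*I/2) = ((3 + 3*I/2)*exp(-3 - 3*I/2))/(-4 - 13*I/6) = (-549/745 + 18*I/745)*exp(-3 - 3*I/2)
  Res(f, 1 + 2*I/3) = P(1 + 2*I/3)/Q'(1 + 2*I/3) = ((-1 - 2*I/3)*exp(1 + 2*I/3))/(4 + 13*I/6) = (-196/745 - 18*I/745)*exp(1 + 2*I/3)

Sum of residues inside C: (-196/745 - 18*I/745)*exp(1 + 2*I/3) + (-549/745 + 18*I/745)*exp(-3 - 3*I/2)
∮_C f(z) dz = 2πi · ((-196/745 - 18*I/745)*exp(1 + 2*I/3) + (-549/745 + 18*I/745)*exp(-3 - 3*I/2)) = pi*(36/745 - 392*I/745)*exp(1 + 2*I/3) + pi*(-36/745 - 1098*I/745)*exp(-3 - 3*I/2)

Final answer: pi*(36/745 - 392*I/745)*exp(1 + 2*I/3) + pi*(-36/745 - 1098*I/745)*exp(-3 - 3*I/2)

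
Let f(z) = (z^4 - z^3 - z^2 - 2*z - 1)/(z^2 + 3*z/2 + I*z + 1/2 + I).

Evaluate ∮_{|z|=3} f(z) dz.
By the residue theorem, ∮_C f(z) dz = 2πi · (sum of the residues of f at the poles inside |z| = 3).

The denominator factors as (z + 1/2 + I)*(z + 1), so the singularities of f are simple poles at z = -1/2 - I, z = -1.
  |-1/2 - I|² = 5/4 < 9 = 3², so this pole is inside the contour.
  |-1|² = 1 < 9 = 3², so this pole is inside the contour.

With P(z) = z^4 - z^3 - z^2 - 2*z - 1 and Q(z) = z^2 + 3*z/2 + I*z + 1/2 + I, each pole is simple, so Res(f, z₀) = P(z₀)/Q'(z₀) with Q'(z) = 2*z + 3/2 + I.
  Res(f, -1/2 - I) = P(-1/2 - I)/Q'(-1/2 - I) = (-17/16 - 3*I/4)/(1/2 - I) = 7/40 - 23*I/20
  Res(f, -1) = P(-1)/Q'(-1) = (2)/(-1/2 + I) = -4/5 - 8*I/5

Sum of residues inside C: -5/8 - 11*I/4
∮_C f(z) dz = 2πi · (-5/8 - 11*I/4) = pi*(11/2 - 5*I/4)

Final answer: pi*(11/2 - 5*I/4)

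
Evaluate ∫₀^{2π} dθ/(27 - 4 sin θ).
2*sqrt(713)*pi/713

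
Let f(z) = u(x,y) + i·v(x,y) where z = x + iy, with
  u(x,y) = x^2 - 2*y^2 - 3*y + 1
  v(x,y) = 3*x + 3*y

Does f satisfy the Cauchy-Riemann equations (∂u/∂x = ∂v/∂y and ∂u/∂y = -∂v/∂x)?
∂u/∂x = 2*x
∂v/∂y = 3
∂u/∂y = -4*y - 3
∂v/∂x = 3
∂u/∂x ≠ ∂v/∂y and ∂u/∂y ≠ -∂v/∂x; the Cauchy-Riemann equations are not satisfied, so f is not analytic.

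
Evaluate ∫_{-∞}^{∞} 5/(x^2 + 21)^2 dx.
Let f(z) = 5/(z^2 + 21)^2. The denominator has no real zeros and deg Q - deg P = 4 ≥ 2, so the integral of f over the upper semicircle |z| = R tends to 0 as R → ∞. Closing the contour in the upper half-plane,
  ∫_{-∞}^{∞} f(x) dx = 2πi · Σ Res(f, z_k)  over the poles with Im z_k > 0.

Zeros of the denominator: z^2 + 21 = 0 gives z = ±sqrt(21)*I.
Upper half-plane: z = sqrt(21)*I (a pole of order 2).

Write f(z) = g(z)/(z - sqrt(21)*I)^2 with g(z) = 5/(z + sqrt(21)*I)^2. For a double pole, Res(f, z₀) = g'(z₀):
  g'(z) = -10/(z + sqrt(21)*I)^3
  Res(f, sqrt(21)*I) = g'(sqrt(21)*I) = -5*sqrt(21)*I/1764

∫_{-∞}^{∞} f(x) dx = 2πi · (-5*sqrt(21)*I/1764) = 5*sqrt(21)*pi/882

Final answer: 5*sqrt(21)*pi/882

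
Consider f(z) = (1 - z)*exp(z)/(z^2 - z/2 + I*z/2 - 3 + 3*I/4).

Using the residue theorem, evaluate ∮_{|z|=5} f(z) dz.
By the residue theorem, ∮_C f(z) dz = 2πi · (sum of the residues of f at the poles inside |z| = 5).

The denominator factors as (z - 2 + I/2)*(z + 3/2), so the singularities of f are simple poles at z = 2 - I/2, z = -3/2.
  |2 - I/2|² = 17/4 < 25 = 5², so this pole is inside the contour.
  |-3/2|² = 9/4 < 25 = 5², so this pole is inside the contour.

With P(z) = (1 - z)*exp(z) and Q(z) = z^2 - z/2 + I*z/2 - 3 + 3*I/4, each pole is simple, so Res(f, z₀) = P(z₀)/Q'(z₀) with Q'(z) = 2*z - 1/2 + I/2.
  Res(f, 2 - I/2) = P(2 - I/2)/Q'(2 - I/2) = ((-1 + I/2)*exp(2 - I/2))/(7/2 - I/2) = (-3/10 + I/10)*exp(2 - I/2)
  Res(f, -3/2) = P(-3/2)/Q'(-3/2) = (5*exp(-3/2)/2)/(-7/2 + I/2) = (-7/10 - I/10)*exp(-3/2)

Sum of residues inside C: (-7/10 - I/10)*exp(-3/2) + (-3/10 + I/10)*exp(2 - I/2)
∮_C f(z) dz = 2πi · ((-7/10 - I/10)*exp(-3/2) + (-3/10 + I/10)*exp(2 - I/2)) = pi*(-1/5 - 3*I/5)*exp(2 - I/2) + pi*(1/5 - 7*I/5)*exp(-3/2)

Final answer: pi*(-1/5 - 3*I/5)*exp(2 - I/2) + pi*(1/5 - 7*I/5)*exp(-3/2)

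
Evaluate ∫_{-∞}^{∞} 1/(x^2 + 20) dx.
Let f(z) = 1/(z^2 + 20). The denominator has no real zeros and deg Q - deg P = 2 ≥ 2, so the integral of f over the upper semicircle |z| = R tends to 0 as R → ∞. Closing the contour in the upper half-plane,
  ∫_{-∞}^{∞} f(x) dx = 2πi · Σ Res(f, z_k)  over the poles with Im z_k > 0.

Zeros of the denominator: z^2 + 20 = 0 gives z = ±2*sqrt(5)*I.
Upper half-plane: z = 2*sqrt(5)*I (simple).

Each pole is a simple zero of Q(z) = z^2 + 20, so Res(f, z₀) = P(z₀)/Q'(z₀) with P(z) = 1, Q'(z) = 2*z:
  Res(f, 2*sqrt(5)*I) = (1)/(4*sqrt(5)*I) = -sqrt(5)*I/20

∫_{-∞}^{∞} f(x) dx = 2πi · (-sqrt(5)*I/20) = sqrt(5)*pi/10

Final answer: sqrt(5)*pi/10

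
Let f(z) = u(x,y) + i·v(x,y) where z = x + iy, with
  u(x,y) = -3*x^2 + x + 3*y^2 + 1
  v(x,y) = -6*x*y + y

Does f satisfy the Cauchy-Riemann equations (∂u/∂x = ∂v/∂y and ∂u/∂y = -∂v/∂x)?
∂u/∂x = 1 - 6*x
∂v/∂y = 1 - 6*x
∂u/∂y = 6*y
∂v/∂x = -6*y
∂u/∂x = ∂v/∂y and ∂u/∂y = -∂v/∂x hold identically; f is analytic.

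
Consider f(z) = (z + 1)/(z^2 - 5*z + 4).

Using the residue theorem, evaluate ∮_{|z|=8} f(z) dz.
By the residue theorem, ∮_C f(z) dz = 2πi · (sum of the residues of f at the poles inside |z| = 8).

The denominator factors as (z - 1)*(z - 4), so the singularities of f are simple poles at z = 1, z = 4.
  |1|² = 1 < 64 = 8², so this pole is inside the contour.
  |4|² = 16 < 64 = 8², so this pole is inside the contour.

With P(z) = z + 1 and Q(z) = z^2 - 5*z + 4, each pole is simple, so Res(f, z₀) = P(z₀)/Q'(z₀) with Q'(z) = 2*z - 5.
  Res(f, 1) = P(1)/Q'(1) = (2)/(-3) = -2/3
  Res(f, 4) = P(4)/Q'(4) = (5)/(3) = 5/3

Sum of residues inside C: 1
∮_C f(z) dz = 2πi · (1) = 2*I*pi

Final answer: 2*I*pi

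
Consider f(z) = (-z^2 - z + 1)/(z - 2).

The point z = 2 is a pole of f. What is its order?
Factor the denominator:
  z - 2 = (z - 2)

The numerator P(z) = -z^2 - z + 1 has P(2) = -5 ≠ 0, so no factor of (z - 2) cancels.
Near z = 2 we can therefore write f(z) = g(z)/(z - 2) with g analytic at 2 and g(2) ≠ 0 (g is just the numerator).

Hence z = 2 is a pole of order 1.

Final answer: 1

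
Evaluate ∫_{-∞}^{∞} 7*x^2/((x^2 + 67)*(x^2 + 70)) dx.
Let f(z) = 7*z^2/((z^2 + 67)*(z^2 + 70)). The denominator has no real zeros and deg Q - deg P = 2 ≥ 2, so the integral of f over the upper semicircle |z| = R tends to 0 as R → ∞. Closing the contour in the upper half-plane,
  ∫_{-∞}^{∞} f(x) dx = 2πi · Σ Res(f, z_k)  over the poles with Im z_k > 0.

Zeros of the denominator: z^2 + 67 = 0 gives z = ±sqrt(67)*I; z^2 + 70 = 0 gives z = ±sqrt(70)*I.
Upper half-plane: z = sqrt(67)*I, z = sqrt(70)*I (simple).

Each pole is a simple zero of Q(z) = z^4 + 137*z^2 + 4690, so Res(f, z₀) = P(z₀)/Q'(z₀) with P(z) = 7*z^2, Q'(z) = 4*z^3 + 274*z:
  Res(f, sqrt(67)*I) = (-469)/(6*sqrt(67)*I) = 7*sqrt(67)*I/6
  Res(f, sqrt(70)*I) = (-490)/(-6*sqrt(70)*I) = -7*sqrt(70)*I/6

Sum of residues: 7*I*(-sqrt(70) + sqrt(67))/6
∫_{-∞}^{∞} f(x) dx = 2πi · (7*I*(-sqrt(70) + sqrt(67))/6) = 7*pi*(-sqrt(67) + sqrt(70))/3

Final answer: 7*pi*(-sqrt(67) + sqrt(70))/3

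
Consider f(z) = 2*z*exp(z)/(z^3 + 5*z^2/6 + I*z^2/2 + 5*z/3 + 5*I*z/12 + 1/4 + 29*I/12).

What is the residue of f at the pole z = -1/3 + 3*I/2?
(426/6025 - 2682*I/6025)*exp(-1/3 + 3*I/2)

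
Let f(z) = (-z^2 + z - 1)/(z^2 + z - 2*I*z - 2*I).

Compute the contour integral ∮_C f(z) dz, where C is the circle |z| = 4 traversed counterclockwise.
By the residue theorem, ∮_C f(z) dz = 2πi · (sum of the residues of f at the poles inside |z| = 4).

The denominator factors as (z + 1)*(z - 2*I), so the singularities of f are simple poles at z = -1, z = 2*I.
  |-1|² = 1 < 16 = 4², so this pole is inside the contour.
  |2*I|² = 4 < 16 = 4², so this pole is inside the contour.

With P(z) = -z^2 + z - 1 and Q(z) = z^2 + z - 2*I*z - 2*I, each pole is simple, so Res(f, z₀) = P(z₀)/Q'(z₀) with Q'(z) = 2*z + 1 - 2*I.
  Res(f, -1) = P(-1)/Q'(-1) = (-3)/(-1 - 2*I) = 3/5 - 6*I/5
  Res(f, 2*I) = P(2*I)/Q'(2*I) = (3 + 2*I)/(1 + 2*I) = 7/5 - 4*I/5

Sum of residues inside C: 2 - 2*I
∮_C f(z) dz = 2πi · (2 - 2*I) = pi*(4 + 4*I)

Final answer: pi*(4 + 4*I)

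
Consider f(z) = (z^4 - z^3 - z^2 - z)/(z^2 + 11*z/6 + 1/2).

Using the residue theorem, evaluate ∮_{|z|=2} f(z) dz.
By the residue theorem, ∮_C f(z) dz = 2πi · (sum of the residues of f at the poles inside |z| = 2).

The denominator factors as (z + 1/3)*(z + 3/2), so the singularities of f are simple poles at z = -1/3, z = -3/2.
  |-1/3|² = 1/9 < 4 = 2², so this pole is inside the contour.
  |-3/2|² = 9/4 < 4 = 2², so this pole is inside the contour.

With P(z) = z^4 - z^3 - z^2 - z and Q(z) = z^2 + 11*z/6 + 1/2, each pole is simple, so Res(f, z₀) = P(z₀)/Q'(z₀) with Q'(z) = 2*z + 11/6.
  Res(f, -1/3) = P(-1/3)/Q'(-1/3) = (22/81)/(7/6) = 44/189
  Res(f, -3/2) = P(-3/2)/Q'(-3/2) = (123/16)/(-7/6) = -369/56

Sum of residues inside C: -1373/216
∮_C f(z) dz = 2πi · (-1373/216) = -1373*I*pi/108

Final answer: -1373*I*pi/108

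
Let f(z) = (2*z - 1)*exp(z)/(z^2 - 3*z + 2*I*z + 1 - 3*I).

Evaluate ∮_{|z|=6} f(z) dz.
pi*(4 + 6*I)*exp(2 - I) + pi*(-4 - 2*I)*exp(1 - I)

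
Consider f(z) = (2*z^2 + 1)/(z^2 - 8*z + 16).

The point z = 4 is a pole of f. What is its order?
Factor the denominator:
  z^2 - 8*z + 16 = (z - 4)^2

The numerator P(z) = 2*z^2 + 1 has P(4) = 33 ≠ 0, so no factor of (z - 4) cancels.
Near z = 4 we can therefore write f(z) = g(z)/(z - 4)^2 with g analytic at 4 and g(4) ≠ 0 (g is just the numerator).

Hence z = 4 is a pole of order 2.

Final answer: 2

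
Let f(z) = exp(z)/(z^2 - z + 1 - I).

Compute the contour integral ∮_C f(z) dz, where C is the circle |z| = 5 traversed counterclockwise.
By the residue theorem, ∮_C f(z) dz = 2πi · (sum of the residues of f at the poles inside |z| = 5).

The denominator factors as (z - 1 - I)*(z + I), so the singularities of f are simple poles at z = 1 + I, z = -I.
  |1 + I|² = 2 < 25 = 5², so this pole is inside the contour.
  |-I|² = 1 < 25 = 5², so this pole is inside the contour.

With P(z) = exp(z) and Q(z) = z^2 - z + 1 - I, each pole is simple, so Res(f, z₀) = P(z₀)/Q'(z₀) with Q'(z) = 2*z - 1.
  Res(f, 1 + I) = P(1 + I)/Q'(1 + I) = (exp(1 + I))/(1 + 2*I) = (1/5 - 2*I/5)*exp(1 + I)
  Res(f, -I) = P(-I)/Q'(-I) = (exp(-I))/(-1 - 2*I) = (-1/5 + 2*I/5)*exp(-I)

Sum of residues inside C: (1/5 - 2*I/5)*exp(1 + I) + (-1/5 + 2*I/5)*exp(-I)
∮_C f(z) dz = 2πi · ((1/5 - 2*I/5)*exp(1 + I) + (-1/5 + 2*I/5)*exp(-I)) = pi*(-4/5 - 2*I/5)*exp(-I) + pi*(4/5 + 2*I/5)*exp(1 + I)

Final answer: pi*(-4/5 - 2*I/5)*exp(-I) + pi*(4/5 + 2*I/5)*exp(1 + I)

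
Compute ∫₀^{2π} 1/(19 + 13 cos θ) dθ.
sqrt(3)*pi/12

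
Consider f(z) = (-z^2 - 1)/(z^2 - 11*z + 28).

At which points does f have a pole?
The singularities of f are the zeros of the denominator. Factoring,
  z^2 - 11*z + 28 = (z - 4)*(z - 7)
so the candidates are z = 4, z = 7.

Check the numerator P(z) = -z^2 - 1 at each one:
  P(4) = -17 ≠ 0, so z = 4 is a (simple) pole.
  P(7) = -50 ≠ 0, so z = 7 is a (simple) pole.

Poles of f: {4, 7}

Final answer: {4, 7}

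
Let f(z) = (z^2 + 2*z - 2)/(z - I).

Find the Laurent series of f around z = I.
Put w = z - (I), i.e. z = w + I. The denominator is w, so it suffices to rewrite the numerator in powers of w.

P(z) = z^2 + 2*z - 2
P(w + I) = -3 + 2*I + (2 + 2*I)*w + w^2

Dividing each term by w:
  f = (-3 + 2*I)/w + 2 + 2*I + w

Substituting back w = z - I:
  f(z) = (-3 + 2*I)/(z - I) + 2 + 2*I + (z - I)

The series is finite because the numerator is a polynomial; the negative powers form the principal part, and the coefficient of 1/(z - I) gives Res(f, I) = -3 + 2*I.

Final answer: (-3 + 2*I)/(z - I) + 2 + 2*I + (z - I)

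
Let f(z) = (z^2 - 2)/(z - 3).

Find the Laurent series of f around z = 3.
7/(z - 3) + 6 + (z - 3)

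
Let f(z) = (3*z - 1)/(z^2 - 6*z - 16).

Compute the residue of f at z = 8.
23/10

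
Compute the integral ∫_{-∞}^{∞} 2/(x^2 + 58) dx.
Let f(z) = 2/(z^2 + 58). The denominator has no real zeros and deg Q - deg P = 2 ≥ 2, so the integral of f over the upper semicircle |z| = R tends to 0 as R → ∞. Closing the contour in the upper half-plane,
  ∫_{-∞}^{∞} f(x) dx = 2πi · Σ Res(f, z_k)  over the poles with Im z_k > 0.

Zeros of the denominator: z^2 + 58 = 0 gives z = ±sqrt(58)*I.
Upper half-plane: z = sqrt(58)*I (simple).

Each pole is a simple zero of Q(z) = z^2 + 58, so Res(f, z₀) = P(z₀)/Q'(z₀) with P(z) = 2, Q'(z) = 2*z:
  Res(f, sqrt(58)*I) = (2)/(2*sqrt(58)*I) = -sqrt(58)*I/58

∫_{-∞}^{∞} f(x) dx = 2πi · (-sqrt(58)*I/58) = sqrt(58)*pi/29

Final answer: sqrt(58)*pi/29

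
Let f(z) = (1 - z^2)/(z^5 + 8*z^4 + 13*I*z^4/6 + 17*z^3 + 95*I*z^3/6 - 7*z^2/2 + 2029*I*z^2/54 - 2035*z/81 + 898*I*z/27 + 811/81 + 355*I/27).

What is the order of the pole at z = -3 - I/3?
Factor the denominator:
  z^5 + 8*z^4 + 13*I*z^4/6 + 17*z^3 + 95*I*z^3/6 - 7*z^2/2 + 2029*I*z^2/54 - 2035*z/81 + 898*I*z/27 + 811/81 + 355*I/27 = (z + 3 + I/3)^3*(z - I/3)*(z - 1 + 3*I/2)

The numerator P(z) = 1 - z^2 has P(-3 - I/3) = -71/9 - 2*I ≠ 0, so no factor of (z + 3 + I/3) cancels.
Near z = -3 - I/3 we can therefore write f(z) = g(z)/(z + 3 + I/3)^3 with g analytic at -3 - I/3 and g(-3 - I/3) ≠ 0 (g is the numerator divided by the remaining denominator factors).

Hence z = -3 - I/3 is a pole of order 3.

Final answer: 3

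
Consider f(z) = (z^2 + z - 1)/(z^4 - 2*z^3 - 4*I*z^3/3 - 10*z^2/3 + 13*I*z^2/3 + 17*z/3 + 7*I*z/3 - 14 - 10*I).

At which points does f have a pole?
The singularities of f are the zeros of the denominator. Factoring,
  z^4 - 2*z^3 - 4*I*z^3/3 - 10*z^2/3 + 13*I*z^2/3 + 17*z/3 + 7*I*z/3 - 14 - 10*I = (z - 2*I)*(z - 1 + I)*(z + 2 - I/3)*(z - 3)
so the candidates are z = 2*I, z = 1 - I, z = -2 + I/3, z = 3.

Check the numerator P(z) = z^2 + z - 1 at each one:
  P(2*I) = -5 + 2*I ≠ 0, so z = 2*I is a (simple) pole.
  P(1 - I) = -3*I ≠ 0, so z = 1 - I is a (simple) pole.
  P(-2 + I/3) = 8/9 - I ≠ 0, so z = -2 + I/3 is a (simple) pole.
  P(3) = 11 ≠ 0, so z = 3 is a (simple) pole.

Poles of f: {-2 + I/3, 2*I, 1 - I, 3}

Final answer: {-2 + I/3, 2*I, 1 - I, 3}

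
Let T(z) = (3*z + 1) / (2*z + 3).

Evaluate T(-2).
Substitute z = -2:
  numerator:   3*(-2) + 1 = -5
  denominator: 2*(-2) + 3 = -1
T(-2) = (-5)/(-1) = 5

Final answer: 5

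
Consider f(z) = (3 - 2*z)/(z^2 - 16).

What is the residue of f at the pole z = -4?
-11/8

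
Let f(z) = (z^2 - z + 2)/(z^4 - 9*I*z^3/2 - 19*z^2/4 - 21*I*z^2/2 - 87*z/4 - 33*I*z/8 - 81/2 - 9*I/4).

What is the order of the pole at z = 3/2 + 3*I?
Factor the denominator:
  z^4 - 9*I*z^3/2 - 19*z^2/4 - 21*I*z^2/2 - 87*z/4 - 33*I*z/8 - 81/2 - 9*I/4 = (z - 3/2 - 3*I)^2*(z + 1 + 3*I/2)*(z + 2)

The numerator P(z) = z^2 - z + 2 has P(3/2 + 3*I) = -25/4 + 6*I ≠ 0, so no factor of (z - 3/2 - 3*I) cancels.
Near z = 3/2 + 3*I we can therefore write f(z) = g(z)/(z - 3/2 - 3*I)^2 with g analytic at 3/2 + 3*I and g(3/2 + 3*I) ≠ 0 (g is the numerator divided by the remaining denominator factors).

Hence z = 3/2 + 3*I is a pole of order 2.

Final answer: 2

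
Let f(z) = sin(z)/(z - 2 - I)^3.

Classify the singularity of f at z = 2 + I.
pole of order 3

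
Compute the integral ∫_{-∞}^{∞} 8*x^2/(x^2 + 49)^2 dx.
Let f(z) = 8*z^2/(z^2 + 49)^2. The denominator has no real zeros and deg Q - deg P = 2 ≥ 2, so the integral of f over the upper semicircle |z| = R tends to 0 as R → ∞. Closing the contour in the upper half-plane,
  ∫_{-∞}^{∞} f(x) dx = 2πi · Σ Res(f, z_k)  over the poles with Im z_k > 0.

Zeros of the denominator: z^2 + 49 = 0 gives z = ±7*I.
Upper half-plane: z = 7*I (a pole of order 2).

Write f(z) = g(z)/(z - 7*I)^2 with g(z) = 8*z^2/(z + 7*I)^2. For a double pole, Res(f, z₀) = g'(z₀):
  g'(z) = 112*I*z/(z + 7*I)^3
  Res(f, 7*I) = g'(7*I) = -2*I/7

∫_{-∞}^{∞} f(x) dx = 2πi · (-2*I/7) = 4*pi/7

Final answer: 4*pi/7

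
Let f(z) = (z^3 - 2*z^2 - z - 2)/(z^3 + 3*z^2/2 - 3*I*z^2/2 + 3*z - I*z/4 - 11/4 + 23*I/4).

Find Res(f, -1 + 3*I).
-1788/845 + 1252*I/845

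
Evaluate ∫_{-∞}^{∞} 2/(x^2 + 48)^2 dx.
Let f(z) = 2/(z^2 + 48)^2. The denominator has no real zeros and deg Q - deg P = 4 ≥ 2, so the integral of f over the upper semicircle |z| = R tends to 0 as R → ∞. Closing the contour in the upper half-plane,
  ∫_{-∞}^{∞} f(x) dx = 2πi · Σ Res(f, z_k)  over the poles with Im z_k > 0.

Zeros of the denominator: z^2 + 48 = 0 gives z = ±4*sqrt(3)*I.
Upper half-plane: z = 4*sqrt(3)*I (a pole of order 2).

Write f(z) = g(z)/(z - 4*sqrt(3)*I)^2 with g(z) = 2/(z + 4*sqrt(3)*I)^2. For a double pole, Res(f, z₀) = g'(z₀):
  g'(z) = -4/(z + 4*sqrt(3)*I)^3
  Res(f, 4*sqrt(3)*I) = g'(4*sqrt(3)*I) = -sqrt(3)*I/1152

∫_{-∞}^{∞} f(x) dx = 2πi · (-sqrt(3)*I/1152) = sqrt(3)*pi/576

Final answer: sqrt(3)*pi/576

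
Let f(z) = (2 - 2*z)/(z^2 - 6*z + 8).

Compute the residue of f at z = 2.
1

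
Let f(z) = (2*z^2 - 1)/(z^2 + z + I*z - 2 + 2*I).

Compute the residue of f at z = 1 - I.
Write f(z) = P(z)/Q(z) with P(z) = 2*z^2 - 1 and Q(z) = z^2 + z + I*z - 2 + 2*I.
The denominator factors as Q(z) = (z + 2)*(z - 1 + I), so z = 1 - I is a simple zero of Q and P is analytic there; z = 1 - I is therefore a simple pole and
  Res(f, z₀) = P(z₀)/Q'(z₀).

Q'(z) = 2*z + 1 + I, so Q'(1 - I) = 3 - I.
P(1 - I) = -1 - 4*I.

Res(f, 1 - I) = (-1 - 4*I)/(3 - I) = 1/10 - 13*I/10

Final answer: 1/10 - 13*I/10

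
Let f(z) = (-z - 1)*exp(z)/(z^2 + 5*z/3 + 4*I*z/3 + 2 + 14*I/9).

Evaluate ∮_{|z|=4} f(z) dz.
By the residue theorem, ∮_C f(z) dz = 2πi · (sum of the residues of f at the poles inside |z| = 4).

The denominator factors as (z + 1 - 2*I/3)*(z + 2/3 + 2*I), so the singularities of f are simple poles at z = -1 + 2*I/3, z = -2/3 - 2*I.
  |-1 + 2*I/3|² = 13/9 < 16 = 4², so this pole is inside the contour.
  |-2/3 - 2*I|² = 40/9 < 16 = 4², so this pole is inside the contour.

With P(z) = (-z - 1)*exp(z) and Q(z) = z^2 + 5*z/3 + 4*I*z/3 + 2 + 14*I/9, each pole is simple, so Res(f, z₀) = P(z₀)/Q'(z₀) with Q'(z) = 2*z + 5/3 + 4*I/3.
  Res(f, -1 + 2*I/3) = P(-1 + 2*I/3)/Q'(-1 + 2*I/3) = (-2*I*exp(-1 + 2*I/3)/3)/(-1/3 + 8*I/3) = (-16/65 + 2*I/65)*exp(-1 + 2*I/3)
  Res(f, -2/3 - 2*I) = P(-2/3 - 2*I)/Q'(-2/3 - 2*I) = ((-1/3 + 2*I)*exp(-2/3 - 2*I))/(1/3 - 8*I/3) = (-49/65 - 2*I/65)*exp(-2/3 - 2*I)

Sum of residues inside C: (-16/65 + 2*I/65)*exp(-1 + 2*I/3) + (-49/65 - 2*I/65)*exp(-2/3 - 2*I)
∮_C f(z) dz = 2πi · ((-16/65 + 2*I/65)*exp(-1 + 2*I/3) + (-49/65 - 2*I/65)*exp(-2/3 - 2*I)) = pi*(-4/65 - 32*I/65)*exp(-1 + 2*I/3) + pi*(4/65 - 98*I/65)*exp(-2/3 - 2*I)

Final answer: pi*(-4/65 - 32*I/65)*exp(-1 + 2*I/3) + pi*(4/65 - 98*I/65)*exp(-2/3 - 2*I)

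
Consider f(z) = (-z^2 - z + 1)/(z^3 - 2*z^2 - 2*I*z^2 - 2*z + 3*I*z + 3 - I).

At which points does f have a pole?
{-1 + I, 1, 2 + I}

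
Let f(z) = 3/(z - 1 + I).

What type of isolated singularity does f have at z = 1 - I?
Write f(z) = g(z)/(z - 1 + I) with g(z) = 3.
g is entire and g(1 - I) = 3 ≠ 0, so no factor of (z - 1 + I) cancels: the Laurent expansion of f about z = 1 - I starts at the power -1, i.e. lim_{z→z₀} (z - z₀) f(z) = 3 is finite and nonzero.
So z = 1 - I is a pole of order 1.

Final answer: pole of order 1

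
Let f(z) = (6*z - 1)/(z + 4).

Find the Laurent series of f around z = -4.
-25/(z + 4) + 6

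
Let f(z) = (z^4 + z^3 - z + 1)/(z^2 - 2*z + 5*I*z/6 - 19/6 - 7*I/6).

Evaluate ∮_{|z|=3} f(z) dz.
By the residue theorem, ∮_C f(z) dz = 2πi · (sum of the residues of f at the poles inside |z| = 3).

The denominator factors as (z + 1 + I/2)*(z - 3 + I/3), so the singularities of f are simple poles at z = -1 - I/2, z = 3 - I/3.
  |-1 - I/2|² = 5/4 < 9 = 3², so this pole is inside the contour.
  |3 - I/3|² = 82/9 > 9 = 3², so this pole is outside the contour.

With P(z) = z^4 + z^3 - z + 1 and Q(z) = z^2 - 2*z + 5*I*z/6 - 19/6 - 7*I/6, each pole is simple, so Res(f, z₀) = P(z₀)/Q'(z₀) with Q'(z) = 2*z - 2 + 5*I/6.
  Res(f, -1 - I/2) = P(-1 - I/2)/Q'(-1 - I/2) = (21/16 + 5*I/8)/(-4 - I/6) = -771/2308 - 657*I/4616

∮_C f(z) dz = 2πi · (-771/2308 - 657*I/4616) = pi*(657/2308 - 771*I/1154)

Final answer: pi*(657/2308 - 771*I/1154)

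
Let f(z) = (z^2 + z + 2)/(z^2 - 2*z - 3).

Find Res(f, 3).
7/2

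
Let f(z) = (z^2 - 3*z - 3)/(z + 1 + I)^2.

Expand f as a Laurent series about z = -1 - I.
Put w = z - (-1 - I), i.e. z = w - 1 - I. The denominator is w^2, so it suffices to rewrite the numerator in powers of w.

P(z) = z^2 - 3*z - 3
P(w - 1 - I) = 5*I + (-5 - 2*I)*w + w^2

Dividing each term by w^2:
  f = 5*I/w^2 + (-5 - 2*I)/w + 1

Substituting back w = z + 1 + I:
  f(z) = 5*I/(z + 1 + I)^2 + (-5 - 2*I)/(z + 1 + I) + 1

The series is finite because the numerator is a polynomial; the negative powers form the principal part, and the coefficient of 1/(z + 1 + I) gives Res(f, -1 - I) = -5 - 2*I.

Final answer: 5*I/(z + 1 + I)^2 + (-5 - 2*I)/(z + 1 + I) + 1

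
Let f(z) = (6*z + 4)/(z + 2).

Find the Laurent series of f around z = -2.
-8/(z + 2) + 6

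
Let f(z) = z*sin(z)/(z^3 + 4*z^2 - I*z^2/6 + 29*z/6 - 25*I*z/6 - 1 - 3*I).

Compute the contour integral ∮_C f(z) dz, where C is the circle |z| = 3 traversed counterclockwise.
By the residue theorem, ∮_C f(z) dz = 2πi · (sum of the residues of f at the poles inside |z| = 3).

The denominator factors as (z - 2*I/3)*(z + 1 - I)*(z + 3 + 3*I/2), so the singularities of f are simple poles at z = 2*I/3, z = -1 + I, z = -3 - 3*I/2.
  |2*I/3|² = 4/9 < 9 = 3², so this pole is inside the contour.
  |-1 + I|² = 2 < 9 = 3², so this pole is inside the contour.
  |-3 - 3*I/2|² = 45/4 > 9 = 3², so this pole is outside the contour.

With P(z) = z*sin(z) and Q(z) = z^3 + 4*z^2 - I*z^2/6 + 29*z/6 - 25*I*z/6 - 1 - 3*I, each pole is simple, so Res(f, z₀) = P(z₀)/Q'(z₀) with Q'(z) = 3*z^2 + 8*z - I*z/3 + 29/6 - 25*I/6.
  Res(f, 2*I/3) = P(2*I/3)/Q'(2*I/3) = (-2*sinh(2/3)/3)/(67/18 + 7*I/6) = (-402/2465 + 126*I/2465)*sinh(2/3)
  Res(f, -1 + I) = P(-1 + I)/Q'(-1 + I) = ((1 - I)*sin(1 - I))/(-17/6 - 11*I/6) = (-18/205 + 84*I/205)*sin(1 - I)

Sum of residues inside C: (-402/2465 + 126*I/2465)*sinh(2/3) + (-18/205 + 84*I/205)*sin(1 - I)
∮_C f(z) dz = 2πi · ((-402/2465 + 126*I/2465)*sinh(2/3) + (-18/205 + 84*I/205)*sin(1 - I)) = pi*(-252/2465 - 804*I/2465)*sinh(2/3) + pi*(-168/205 - 36*I/205)*sin(1 - I)

Final answer: pi*(-252/2465 - 804*I/2465)*sinh(2/3) + pi*(-168/205 - 36*I/205)*sin(1 - I)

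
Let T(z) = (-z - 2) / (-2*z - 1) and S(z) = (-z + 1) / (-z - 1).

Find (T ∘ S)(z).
(3*z + 1)/(3*z - 1)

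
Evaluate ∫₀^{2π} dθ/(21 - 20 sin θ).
Call the integral J. The integrand is 2π-periodic and we integrate over a full period, so shifting θ does not change the value (θ → θ + π/2 turns sin θ into cos θ; θ → θ + π flips the sign of the trig term). Hence
  J = ∫₀^{2π} dθ/(21 + 20 cos θ).
Put z = e^{iθ}: then cos θ = (z + 1/z)/2, dθ = dz/(iz), and z runs once counterclockwise around |z| = 1:
  J = ∮_{|z|=1} 1/(21 + 20*(z + 1/z)/2) · dz/(iz) = (2/i) ∮_{|z|=1} dz/(20*z^2 + 42*z + 20).
The roots of 20*z^2 + 42*z + 20 are z = (-21 ± sqrt(21^2 - 20^2))/20, with sqrt(41) = sqrt(41); their product is 1, so only z₊ = -21/20 + sqrt(41)/20 lies inside the unit circle (z₋ = -21/20 - sqrt(41)/20 lies outside).
z₊ is a simple zero of q(z) = 20*z^2 + 42*z + 20, so Res(1/q, z₊) = 1/q'(z₊) with q'(z) = 40*z + 42; and q'(z₊) = 20*(z₊ - z₋) = 2*sqrt(41).
Therefore J = (2/i) · 2πi · 1/(2*sqrt(41)) = 2*pi/(sqrt(41)) = 2*sqrt(41)*pi/41

Final answer: 2*sqrt(41)*pi/41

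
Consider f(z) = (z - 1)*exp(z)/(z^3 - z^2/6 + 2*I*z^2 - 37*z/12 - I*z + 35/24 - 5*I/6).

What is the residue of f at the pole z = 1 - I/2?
(-3/26 - 15*I/26)*exp(1 - I/2)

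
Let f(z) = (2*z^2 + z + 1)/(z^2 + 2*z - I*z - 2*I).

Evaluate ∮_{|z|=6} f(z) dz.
By the residue theorem, ∮_C f(z) dz = 2πi · (sum of the residues of f at the poles inside |z| = 6).

The denominator factors as (z + 2)*(z - I), so the singularities of f are simple poles at z = -2, z = I.
  |-2|² = 4 < 36 = 6², so this pole is inside the contour.
  |I|² = 1 < 36 = 6², so this pole is inside the contour.

With P(z) = 2*z^2 + z + 1 and Q(z) = z^2 + 2*z - I*z - 2*I, each pole is simple, so Res(f, z₀) = P(z₀)/Q'(z₀) with Q'(z) = 2*z + 2 - I.
  Res(f, -2) = P(-2)/Q'(-2) = (7)/(-2 - I) = -14/5 + 7*I/5
  Res(f, I) = P(I)/Q'(I) = (-1 + I)/(2 + I) = -1/5 + 3*I/5

Sum of residues inside C: -3 + 2*I
∮_C f(z) dz = 2πi · (-3 + 2*I) = pi*(-4 - 6*I)

Final answer: pi*(-4 - 6*I)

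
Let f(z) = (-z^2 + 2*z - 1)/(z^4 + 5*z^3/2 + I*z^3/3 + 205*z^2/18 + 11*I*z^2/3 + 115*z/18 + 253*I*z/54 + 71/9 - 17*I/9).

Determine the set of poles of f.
{-3/2 + 3*I, -2/3 - I, -1/3 - 3*I, 2*I/3}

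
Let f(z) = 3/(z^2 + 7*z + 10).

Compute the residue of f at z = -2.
Write f(z) = P(z)/Q(z) with P(z) = 3 and Q(z) = z^2 + 7*z + 10.
The denominator factors as Q(z) = (z + 2)*(z + 5), so z = -2 is a simple zero of Q and P is analytic there; z = -2 is therefore a simple pole and
  Res(f, z₀) = P(z₀)/Q'(z₀).

Q'(z) = 2*z + 7, so Q'(-2) = 3.
P(-2) = 3.

Res(f, -2) = (3)/(3) = 1

Final answer: 1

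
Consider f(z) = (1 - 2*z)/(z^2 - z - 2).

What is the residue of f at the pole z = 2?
Write f(z) = P(z)/Q(z) with P(z) = 1 - 2*z and Q(z) = z^2 - z - 2.
The denominator factors as Q(z) = (z - 2)*(z + 1), so z = 2 is a simple zero of Q and P is analytic there; z = 2 is therefore a simple pole and
  Res(f, z₀) = P(z₀)/Q'(z₀).

Q'(z) = 2*z - 1, so Q'(2) = 3.
P(2) = -3.

Res(f, 2) = (-3)/(3) = -1

Final answer: -1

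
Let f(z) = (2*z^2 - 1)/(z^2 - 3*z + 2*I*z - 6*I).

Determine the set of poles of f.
The singularities of f are the zeros of the denominator. Factoring,
  z^2 - 3*z + 2*I*z - 6*I = (z - 3)*(z + 2*I)
so the candidates are z = 3, z = -2*I.

Check the numerator P(z) = 2*z^2 - 1 at each one:
  P(3) = 17 ≠ 0, so z = 3 is a (simple) pole.
  P(-2*I) = -9 ≠ 0, so z = -2*I is a (simple) pole.

Poles of f: {-2*I, 3}

Final answer: {-2*I, 3}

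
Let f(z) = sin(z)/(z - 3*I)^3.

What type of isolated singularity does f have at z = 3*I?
pole of order 3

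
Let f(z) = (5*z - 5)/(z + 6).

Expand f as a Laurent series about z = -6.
Put w = z - (-6), i.e. z = w - 6. The denominator is w, so it suffices to rewrite the numerator in powers of w.

P(z) = 5*z - 5
P(w - 6) = -35 + 5*w

Dividing each term by w:
  f = -35/w + 5

Substituting back w = z + 6:
  f(z) = -35/(z + 6) + 5

The series is finite because the numerator is a polynomial; the negative powers form the principal part, and the coefficient of 1/(z + 6) gives Res(f, -6) = -35.

Final answer: -35/(z + 6) + 5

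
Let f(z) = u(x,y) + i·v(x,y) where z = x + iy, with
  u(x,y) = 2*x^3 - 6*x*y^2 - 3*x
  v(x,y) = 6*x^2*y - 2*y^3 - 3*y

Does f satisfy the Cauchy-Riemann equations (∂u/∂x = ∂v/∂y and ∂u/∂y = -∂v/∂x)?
∂u/∂x = 6*x^2 - 6*y^2 - 3
∂v/∂y = 6*x^2 - 6*y^2 - 3
∂u/∂y = -12*x*y
∂v/∂x = 12*x*y
∂u/∂x = ∂v/∂y and ∂u/∂y = -∂v/∂x hold identically; f is analytic.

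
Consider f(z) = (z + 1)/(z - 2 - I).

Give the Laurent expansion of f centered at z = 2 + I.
Put w = z - (2 + I), i.e. z = w + 2 + I. The denominator is w, so it suffices to rewrite the numerator in powers of w.

P(z) = z + 1
P(w + 2 + I) = 3 + I + w

Dividing each term by w:
  f = (3 + I)/w + 1

Substituting back w = z - 2 - I:
  f(z) = (3 + I)/(z - 2 - I) + 1

The series is finite because the numerator is a polynomial; the negative powers form the principal part, and the coefficient of 1/(z - 2 - I) gives Res(f, 2 + I) = 3 + I.

Final answer: (3 + I)/(z - 2 - I) + 1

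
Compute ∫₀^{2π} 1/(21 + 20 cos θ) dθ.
Let J = ∫₀^{2π} dθ/(21 + 20 cos θ).
Put z = e^{iθ}: then cos θ = (z + 1/z)/2, dθ = dz/(iz), and z runs once counterclockwise around |z| = 1:
  J = ∮_{|z|=1} 1/(21 + 20*(z + 1/z)/2) · dz/(iz) = (2/i) ∮_{|z|=1} dz/(20*z^2 + 42*z + 20).
The roots of 20*z^2 + 42*z + 20 are z = (-21 ± sqrt(21^2 - 20^2))/20, with sqrt(41) = sqrt(41); their product is 1, so only z₊ = -21/20 + sqrt(41)/20 lies inside the unit circle (z₋ = -21/20 - sqrt(41)/20 lies outside).
z₊ is a simple zero of q(z) = 20*z^2 + 42*z + 20, so Res(1/q, z₊) = 1/q'(z₊) with q'(z) = 40*z + 42; and q'(z₊) = 20*(z₊ - z₋) = 2*sqrt(41).
Therefore J = (2/i) · 2πi · 1/(2*sqrt(41)) = 2*pi/(sqrt(41)) = 2*sqrt(41)*pi/41

Final answer: 2*sqrt(41)*pi/41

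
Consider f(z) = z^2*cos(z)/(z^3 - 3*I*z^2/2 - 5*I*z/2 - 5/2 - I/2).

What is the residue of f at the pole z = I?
Write f(z) = P(z)/Q(z) with P(z) = z^2*cos(z) and Q(z) = z^3 - 3*I*z^2/2 - 5*I*z/2 - 5/2 - I/2.
The denominator factors as Q(z) = (z + 1 + I)*(z - 1 - 3*I/2)*(z - I), so z = I is a simple zero of Q and P is analytic there; z = I is therefore a simple pole and
  Res(f, z₀) = P(z₀)/Q'(z₀).

Q'(z) = 3*z^2 - 3*I*z - 5*I/2, so Q'(I) = -5*I/2.
P(I) = -cosh(1).

Res(f, I) = (-cosh(1))/(-5*I/2) = -2*I*cosh(1)/5

Final answer: -2*I*cosh(1)/5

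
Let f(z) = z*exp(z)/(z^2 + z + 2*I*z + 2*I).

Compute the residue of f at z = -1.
(1/5 + 2*I/5)*exp(-1)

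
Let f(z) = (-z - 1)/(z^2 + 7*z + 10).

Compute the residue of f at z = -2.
Write f(z) = P(z)/Q(z) with P(z) = -z - 1 and Q(z) = z^2 + 7*z + 10.
The denominator factors as Q(z) = (z + 5)*(z + 2), so z = -2 is a simple zero of Q and P is analytic there; z = -2 is therefore a simple pole and
  Res(f, z₀) = P(z₀)/Q'(z₀).

Q'(z) = 2*z + 7, so Q'(-2) = 3.
P(-2) = 1.

Res(f, -2) = (1)/(3) = 1/3

Final answer: 1/3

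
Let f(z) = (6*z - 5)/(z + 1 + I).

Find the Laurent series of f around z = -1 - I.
Put w = z - (-1 - I), i.e. z = w - 1 - I. The denominator is w, so it suffices to rewrite the numerator in powers of w.

P(z) = 6*z - 5
P(w - 1 - I) = -11 - 6*I + 6*w

Dividing each term by w:
  f = (-11 - 6*I)/w + 6

Substituting back w = z + 1 + I:
  f(z) = (-11 - 6*I)/(z + 1 + I) + 6

The series is finite because the numerator is a polynomial; the negative powers form the principal part, and the coefficient of 1/(z + 1 + I) gives Res(f, -1 - I) = -11 - 6*I.

Final answer: (-11 - 6*I)/(z + 1 + I) + 6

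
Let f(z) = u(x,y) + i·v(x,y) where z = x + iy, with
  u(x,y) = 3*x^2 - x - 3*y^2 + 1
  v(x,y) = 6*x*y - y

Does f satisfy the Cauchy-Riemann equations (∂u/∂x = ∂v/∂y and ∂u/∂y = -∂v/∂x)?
∂u/∂x = 6*x - 1
∂v/∂y = 6*x - 1
∂u/∂y = -6*y
∂v/∂x = 6*y
∂u/∂x = ∂v/∂y and ∂u/∂y = -∂v/∂x hold identically; f is analytic.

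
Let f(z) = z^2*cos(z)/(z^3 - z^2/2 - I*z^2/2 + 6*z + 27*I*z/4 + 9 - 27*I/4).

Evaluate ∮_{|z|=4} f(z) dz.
By the residue theorem, ∮_C f(z) dz = 2πi · (sum of the residues of f at the poles inside |z| = 4).

The denominator factors as (z + 1 - 2*I)*(z - 3/2 + 3*I)*(z - 3*I/2), so the singularities of f are simple poles at z = -1 + 2*I, z = 3/2 - 3*I, z = 3*I/2.
  |-1 + 2*I|² = 5 < 16 = 4², so this pole is inside the contour.
  |3/2 - 3*I|² = 45/4 < 16 = 4², so this pole is inside the contour.
  |3*I/2|² = 9/4 < 16 = 4², so this pole is inside the contour.

With P(z) = z^2*cos(z) and Q(z) = z^3 - z^2/2 - I*z^2/2 + 6*z + 27*I*z/4 + 9 - 27*I/4, each pole is simple, so Res(f, z₀) = P(z₀)/Q'(z₀) with Q'(z) = 3*z^2 - z - I*z + 6 + 27*I/4.
  Res(f, -1 + 2*I) = P(-1 + 2*I)/Q'(-1 + 2*I) = ((-3 - 4*I)*cos(1 - 2*I))/(-25*I/4) = (16/25 - 12*I/25)*cos(1 - 2*I)
  Res(f, 3/2 - 3*I) = P(3/2 - 3*I)/Q'(3/2 - 3*I) = ((-27/4 - 9*I)*cos(3/2 - 3*I))/(-75/4 - 75*I/4) = (21/50 + 3*I/50)*cos(3/2 - 3*I)
  Res(f, 3*I/2) = P(3*I/2)/Q'(3*I/2) = (-9*cosh(3/2)/4)/(3/4 + 21*I/4) = (-3/50 + 21*I/50)*cosh(3/2)

Sum of residues inside C: (16/25 - 12*I/25)*cos(1 - 2*I) + (-3/50 + 21*I/50)*cosh(3/2) + (21/50 + 3*I/50)*cos(3/2 - 3*I)
∮_C f(z) dz = 2πi · ((16/25 - 12*I/25)*cos(1 - 2*I) + (-3/50 + 21*I/50)*cosh(3/2) + (21/50 + 3*I/50)*cos(3/2 - 3*I)) = pi*(-3/25 + 21*I/25)*cos(3/2 - 3*I) + pi*(-21/25 - 3*I/25)*cosh(3/2) + pi*(24/25 + 32*I/25)*cos(1 - 2*I)

Final answer: pi*(-3/25 + 21*I/25)*cos(3/2 - 3*I) + pi*(-21/25 - 3*I/25)*cosh(3/2) + pi*(24/25 + 32*I/25)*cos(1 - 2*I)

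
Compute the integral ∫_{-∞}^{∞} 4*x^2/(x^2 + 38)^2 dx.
Let f(z) = 4*z^2/(z^2 + 38)^2. The denominator has no real zeros and deg Q - deg P = 2 ≥ 2, so the integral of f over the upper semicircle |z| = R tends to 0 as R → ∞. Closing the contour in the upper half-plane,
  ∫_{-∞}^{∞} f(x) dx = 2πi · Σ Res(f, z_k)  over the poles with Im z_k > 0.

Zeros of the denominator: z^2 + 38 = 0 gives z = ±sqrt(38)*I.
Upper half-plane: z = sqrt(38)*I (a pole of order 2).

Write f(z) = g(z)/(z - sqrt(38)*I)^2 with g(z) = 4*z^2/(z + sqrt(38)*I)^2. For a double pole, Res(f, z₀) = g'(z₀):
  g'(z) = 8*sqrt(38)*I*z/(z + sqrt(38)*I)^3
  Res(f, sqrt(38)*I) = g'(sqrt(38)*I) = -sqrt(38)*I/38

∫_{-∞}^{∞} f(x) dx = 2πi · (-sqrt(38)*I/38) = sqrt(38)*pi/19

Final answer: sqrt(38)*pi/19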